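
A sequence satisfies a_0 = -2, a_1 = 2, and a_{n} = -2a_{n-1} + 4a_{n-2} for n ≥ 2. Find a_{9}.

The ordinary generating function has denominator 1 + 2y - 4y^2.
Iterating the recurrence: a_0,…,a_{9} = -2, 2, -12, 32, -112, 352, -1152, 3712, -12032, 38912.

38912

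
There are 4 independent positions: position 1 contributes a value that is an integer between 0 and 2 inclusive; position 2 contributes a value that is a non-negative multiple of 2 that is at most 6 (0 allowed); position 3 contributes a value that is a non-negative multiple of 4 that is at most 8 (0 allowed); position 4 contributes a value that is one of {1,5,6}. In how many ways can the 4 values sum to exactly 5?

4

The generating function for the choices is (1 + x + x²)·(1 + x² + x⁴ + x⁶)·(1 + x⁴ + x⁸)·(x + x⁵ + x⁶); the count is [x⁵].
(1 + x + x²) has coefficients 1,1,1 for degrees 0…2.
(1 + x² + x⁴ + x⁶) has coefficients 1,0,1,0,1,0 for degrees 0…5.
Multiplying by (1 + x⁴ + x⁸) gives running coefficients 1,0,1,0,2,0 for degrees 0…5.
Finally multiplying by (x + x⁵ + x⁶), the product of all factors after the first has coefficients 0,1,0,1,0,3 for degrees 0…5.
[x⁵] = 1·3 + 1·0 + 1·1 = 4.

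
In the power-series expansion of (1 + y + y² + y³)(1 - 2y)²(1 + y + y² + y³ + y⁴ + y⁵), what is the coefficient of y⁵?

(1 + y + y² + y³) has coefficients 1,1,1,1 for degrees 0…3.
(1 - 2y)² has coefficients 1,-4,4,0,0,0 for degrees 0…5.
Finally multiplying by (1 + y + y² + y³ + y⁴ + y⁵), the product of all factors after the first has coefficients 1,-3,1,1,1,1 for degrees 0…5.
[y⁵] = 1·1 + 1·1 + 1·1 + 1·1 = 4.

4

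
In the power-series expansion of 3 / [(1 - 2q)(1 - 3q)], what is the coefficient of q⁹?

Partial fractions give a closed form: a_n = (-6)·2^n + (9)·3^n.
At n = 9: a_9 = 174075.

174075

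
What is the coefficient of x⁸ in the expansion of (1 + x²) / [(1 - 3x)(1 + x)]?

The denominator gives the recurrence a_n = 2a_(n−1) + 3a_(n−2) for n ≥ 3; the numerator fixes a_0 = 1, a_1 = 2, a_2 = 8.
Iterating: 1, 2, 8, 22, 68, 202, 608, 1822, 5468, so a_8 = 5468.

5468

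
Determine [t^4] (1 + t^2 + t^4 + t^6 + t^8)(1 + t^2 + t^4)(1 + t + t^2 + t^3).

(1 + t^2 + t^4 + t^6 + t^8) has coefficients 1,0,1,0,1 for degrees 0…4.
(1 + t^2 + t^4) has coefficients 1,0,1,0,1 for degrees 0…4.
Finally multiplying by (1 + t + t^2 + t^3), the product of all factors after the first has coefficients 1,1,2,2,2 for degrees 0…4.
[t^4] = 1·2 + 1·2 + 1·1 = 5.

5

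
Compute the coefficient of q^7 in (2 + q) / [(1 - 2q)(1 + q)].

213

The denominator gives the recurrence a_n = a_(n−1) + 2a_(n−2) for n ≥ 3; the numerator fixes a_0 = 2, a_1 = 3, a_2 = 7.
Iterating: 2, 3, 7, 13, 27, 53, 107, 213, so a_7 = 213.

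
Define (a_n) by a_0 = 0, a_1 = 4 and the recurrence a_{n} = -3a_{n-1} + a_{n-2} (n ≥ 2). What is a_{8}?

-15708

The ordinary generating function has denominator 1 + 3z - z^2.
Iterating the recurrence: a_0,…,a_{8} = 0, 4, -12, 40, -132, 436, -1440, 4756, -15708.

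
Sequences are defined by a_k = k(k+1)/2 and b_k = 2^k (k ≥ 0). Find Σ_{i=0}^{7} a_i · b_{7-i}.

The convolution is the t^7 coefficient of A(t)B(t).
Σ = 0·128 + 1·64 + 3·32 + 6·16 + 10·8 + 15·4 + 21·2 + 28·1 = 466.

466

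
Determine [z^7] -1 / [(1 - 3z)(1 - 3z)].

The denominator gives the recurrence a_n = 6a_(n−1) − 9a_(n−2) for n ≥ 2; the numerator fixes a_0 = -1, a_1 = -6.
Iterating: -1, -6, -27, -108, -405, -1458, -5103, -17496, so a_7 = -17496.

-17496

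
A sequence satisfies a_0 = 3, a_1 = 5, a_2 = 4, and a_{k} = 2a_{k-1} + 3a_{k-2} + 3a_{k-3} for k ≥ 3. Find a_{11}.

327413

The ordinary generating function has denominator 1 - 2x - 3x^2 - 3x^3.
Iterating the recurrence: a_0,…,a_{11} = 3, 5, 4, 32, 91, 290, 949, 3041, 9799, 31568, 101656, 327413.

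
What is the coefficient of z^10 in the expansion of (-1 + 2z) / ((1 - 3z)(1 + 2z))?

The denominator gives the recurrence a_n = a_(n−1) + 6a_(n−2) for n ≥ 2; the numerator fixes a_0 = -1, a_1 = 1.
Iterating: -1, 1, -5, 1, -29, -23, -197, -335, -1517, -3527, -12629, so a_10 = -12629.

-12629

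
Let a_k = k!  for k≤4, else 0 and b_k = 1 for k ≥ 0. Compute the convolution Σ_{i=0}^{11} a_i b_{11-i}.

The convolution is the t^11 coefficient of A(t)B(t).
Σ = 1·1 + 1·1 + 2·1 + 6·1 + 24·1 + 0·1 + 0·1 + 0·1 + 0·1 + 0·1 + 0·1 + 0·1 = 34.

34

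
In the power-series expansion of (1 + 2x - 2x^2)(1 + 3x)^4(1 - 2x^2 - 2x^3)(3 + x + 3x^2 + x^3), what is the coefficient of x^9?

-330

(1 + 2x - 2x^2) has coefficients 1,2,-2 for degrees 0…2.
(1 + 3x)^4 has coefficients 1,12,54,108,81,0,0,0,0,0 for degrees 0…9.
Multiplying by (1 - 2x^2 - 2x^3) gives running coefficients 1,12,52,82,-51,-324,-378,-162,0,0 for degrees 0…9.
Finally multiplying by (3 + x + 3x^2 + x^3), the product of all factors after the first has coefficients 3,37,171,335,97,-725,-1529,-1887,-1620,-864 for degrees 0…9.
[x^9] = 1·(-864) + 2·(-1620) − 2·(-1887) = -330.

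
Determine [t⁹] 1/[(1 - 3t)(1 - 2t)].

Partial fractions give a closed form: a_n = (3)·3^n + (-2)·2^n.
At n = 9: a_9 = 58025.

58025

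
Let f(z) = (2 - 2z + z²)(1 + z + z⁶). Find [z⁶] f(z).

(2 - 2z + z²) has coefficients 2,-2,1 for degrees 0…2.
(1 + z + z⁶) has coefficients 1,1,0,0,0,0,1 for degrees 0…6.
[z⁶] = 2·1 − 2·0 + 1·0 = 2.

2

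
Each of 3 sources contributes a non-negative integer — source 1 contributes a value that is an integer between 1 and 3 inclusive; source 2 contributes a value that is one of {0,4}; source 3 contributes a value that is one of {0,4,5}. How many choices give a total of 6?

The generating function for the choices is (y + y² + y³)·(1 + y⁴)·(1 + y⁴ + y⁵); the count is [y⁶].
(y + y² + y³) has coefficients 0,1,1,1 for degrees 0…3.
(1 + y⁴) has coefficients 1,0,0,0,1,0,0 for degrees 0…6.
Finally multiplying by (1 + y⁴ + y⁵), the product of all factors after the first has coefficients 1,0,0,0,2,1,0 for degrees 0…6.
[y⁶] = 1·1 + 1·2 + 1·0 = 3.

3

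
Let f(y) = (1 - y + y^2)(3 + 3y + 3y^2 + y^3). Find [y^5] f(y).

(1 - y + y^2) has coefficients 1,-1,1 for degrees 0…2.
(3 + 3y + 3y^2 + y^3) has coefficients 3,3,3,1,0,0 for degrees 0…5.
[y^5] = 1·0 − 1·0 + 1·1 = 1.

1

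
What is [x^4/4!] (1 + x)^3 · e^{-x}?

The EGF product rule gives c_4 = Σ_{k_1+k_2=4} C(4; k_1,k_2) · ∏ g_i(k_i), where (1+x)^3 gives the falling factorial (3)_k; e^{-x} gives (-1)^k.
g_1(k) for k = 0…4: 1, 3, 6, 6, 0.
g_2(k) for k = 0…4: 1, -1, 1, -1, 1.
c_4 = Σ_k C(4,k)·g_1(k)·g_2(4−k) = 1·1·1 + 4·3·(-1) + 6·6·1 + 4·6·(-1) = 1 − 12 + 36 − 24 = 1.

1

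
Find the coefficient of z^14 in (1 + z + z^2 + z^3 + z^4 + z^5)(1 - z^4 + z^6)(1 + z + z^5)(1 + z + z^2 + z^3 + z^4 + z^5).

4

(1 + z + z^2 + z^3 + z^4 + z^5) has coefficients 1,1,1,1,1,1 for degrees 0…5.
(1 - z^4 + z^6) has coefficients 1,0,0,0,-1,0,1,0,0,0,0,0,0,0,0 for degrees 0…14.
Multiplying by (1 + z + z^5) gives running coefficients 1,1,0,0,-1,0,1,1,0,-1,0,1,0,0,0 for degrees 0…14.
Finally multiplying by (1 + z + z^2 + z^3 + z^4 + z^5), the product of all factors after the first has coefficients 1,2,2,2,1,1,1,1,1,0,1,2,1,0,0 for degrees 0…14.
[z^14] = 1·0 + 1·0 + 1·1 + 1·2 + 1·1 + 1·0 = 4.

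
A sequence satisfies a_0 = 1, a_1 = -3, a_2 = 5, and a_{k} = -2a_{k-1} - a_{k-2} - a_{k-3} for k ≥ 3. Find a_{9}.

The ordinary generating function has denominator 1 + 2x + x^2 + x^3.
Iterating the recurrence: a_0,…,a_{9} = 1, -3, 5, -8, 14, -25, 44, -77, 135, -237.

-237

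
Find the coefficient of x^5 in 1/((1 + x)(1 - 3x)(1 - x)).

Partial fractions give a closed form: a_n = (1/8)·(-1)^n + (9/8)·3^n + (-1/4)·1^n.
At n = 5: a_5 = 273.

273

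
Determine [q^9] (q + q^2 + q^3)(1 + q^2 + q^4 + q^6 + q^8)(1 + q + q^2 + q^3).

(q + q^2 + q^3) has coefficients 0,1,1,1 for degrees 0…3.
(1 + q^2 + q^4 + q^6 + q^8) has coefficients 1,0,1,0,1,0,1,0,1,0 for degrees 0…9.
Finally multiplying by (1 + q + q^2 + q^3), the product of all factors after the first has coefficients 1,1,2,2,2,2,2,2,2,2 for degrees 0…9.
[q^9] = 1·2 + 1·2 + 1·2 = 6.

6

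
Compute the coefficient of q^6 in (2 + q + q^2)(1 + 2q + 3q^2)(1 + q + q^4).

9

(2 + q + q^2) has coefficients 2,1,1 for degrees 0…2.
(1 + 2q + 3q^2) has coefficients 1,2,3,0,0,0,0 for degrees 0…6.
Finally multiplying by (1 + q + q^4), the product of all factors after the first has coefficients 1,3,5,3,1,2,3 for degrees 0…6.
[q^6] = 2·3 + 1·2 + 1·1 = 9.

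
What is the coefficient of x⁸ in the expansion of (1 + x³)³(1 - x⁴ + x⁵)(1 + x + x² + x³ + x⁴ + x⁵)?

6

(1 + x³)³ has coefficients 1,0,0,3,0,0,3,0,0 for degrees 0…8.
(1 - x⁴ + x⁵) has coefficients 1,0,0,0,-1,1,0,0,0 for degrees 0…8.
Finally multiplying by (1 + x + x² + x³ + x⁴ + x⁵), the product of all factors after the first has coefficients 1,1,1,1,0,1,0,0,0 for degrees 0…8.
[x⁸] = 1·0 + 3·1 + 3·1 = 6.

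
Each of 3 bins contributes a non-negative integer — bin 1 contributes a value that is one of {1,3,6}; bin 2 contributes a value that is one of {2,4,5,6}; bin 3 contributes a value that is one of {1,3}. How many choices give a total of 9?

3

The generating function for the choices is (t + t^3 + t^6)·(t^2 + t^4 + t^5 + t^6)·(t + t^3); the count is [t^9].
(t + t^3 + t^6) has coefficients 0,1,0,1,0,0,1 for degrees 0…6.
(t^2 + t^4 + t^5 + t^6) has coefficients 0,0,1,0,1,1,1,0,0,0 for degrees 0…9.
Finally multiplying by (t + t^3), the product of all factors after the first has coefficients 0,0,0,1,0,2,1,2,1,1 for degrees 0…9.
[t^9] = 1·1 + 1·1 + 1·1 = 3.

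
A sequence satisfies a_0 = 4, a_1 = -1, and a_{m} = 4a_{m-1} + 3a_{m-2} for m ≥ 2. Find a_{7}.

The ordinary generating function has denominator 1 - 4x - 3x^2.
Iterating the recurrence: a_0,…,a_{7} = 4, -1, 8, 29, 140, 647, 3008, 13973.

13973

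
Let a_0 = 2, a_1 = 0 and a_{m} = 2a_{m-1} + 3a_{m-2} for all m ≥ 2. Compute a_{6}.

366

The ordinary generating function has denominator 1 - 2y - 3y^2.
Iterating the recurrence: a_0,…,a_{6} = 2, 0, 6, 12, 42, 120, 366.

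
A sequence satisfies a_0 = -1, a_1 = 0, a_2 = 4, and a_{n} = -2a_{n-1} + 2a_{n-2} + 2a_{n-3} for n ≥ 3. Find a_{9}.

The ordinary generating function has denominator 1 + 2t - 2t^2 - 2t^3.
Iterating the recurrence: a_0,…,a_{9} = -1, 0, 4, -10, 28, -68, 172, -424, 1056, -2616.

-2616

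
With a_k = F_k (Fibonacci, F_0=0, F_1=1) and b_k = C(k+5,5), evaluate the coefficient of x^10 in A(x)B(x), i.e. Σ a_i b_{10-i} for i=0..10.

9955

The convolution is the t^10 coefficient of A(t)B(t).
Σ = 0·3003 + 1·2002 + 1·1287 + 2·792 + 3·462 + 5·252 + 8·126 + 13·56 + 21·21 + 34·6 + 55·1 = 9955.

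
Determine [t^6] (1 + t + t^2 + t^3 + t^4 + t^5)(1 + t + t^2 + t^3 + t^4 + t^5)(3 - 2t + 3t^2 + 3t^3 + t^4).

33

(1 + t + t^2 + t^3 + t^4 + t^5) has coefficients 1,1,1,1,1,1 for degrees 0…5.
(1 + t + t^2 + t^3 + t^4 + t^5) has coefficients 1,1,1,1,1,1,0 for degrees 0…6.
Finally multiplying by (3 - 2t + 3t^2 + 3t^3 + t^4), the product of all factors after the first has coefficients 3,1,4,7,8,8,5 for degrees 0…6.
[t^6] = 1·5 + 1·8 + 1·8 + 1·7 + 1·4 + 1·1 = 33.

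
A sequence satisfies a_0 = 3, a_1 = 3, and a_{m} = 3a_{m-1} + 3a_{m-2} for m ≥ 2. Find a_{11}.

2727918

The ordinary generating function has denominator 1 - 3q - 3q^2.
Iterating the recurrence: a_0,…,a_{11} = 3, 3, 18, 63, 243, 918, 3483, 13203, 50058, 189783, 719523, 2727918.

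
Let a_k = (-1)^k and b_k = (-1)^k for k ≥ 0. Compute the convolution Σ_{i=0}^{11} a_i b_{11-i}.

This is [x^11] in the product of the two ordinary generating functions.
Σ = 1·(-1) − 1·1 + 1·(-1) − 1·1 + 1·(-1) − 1·1 + 1·(-1) − 1·1 + 1·(-1) − 1·1 + 1·(-1) − 1·1 = -12.

-12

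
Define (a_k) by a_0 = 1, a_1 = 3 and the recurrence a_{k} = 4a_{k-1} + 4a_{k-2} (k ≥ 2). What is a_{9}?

The ordinary generating function has denominator 1 - 4t - 4t^2.
Iterating the recurrence: a_0,…,a_{9} = 1, 3, 16, 76, 368, 1776, 8576, 41408, 199936, 965376.

965376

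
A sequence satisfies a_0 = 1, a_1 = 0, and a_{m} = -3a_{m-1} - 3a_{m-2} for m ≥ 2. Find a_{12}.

The ordinary generating function has denominator 1 + 3t + 3t^2.
Iterating the recurrence: a_0,…,a_{12} = 1, 0, -3, 9, -18, 27, -27, 0, 81, -243, 486, -729, 729.

729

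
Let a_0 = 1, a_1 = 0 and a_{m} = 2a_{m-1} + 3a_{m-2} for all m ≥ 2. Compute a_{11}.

44286

The ordinary generating function has denominator 1 - 2z - 3z^2.
Iterating the recurrence: a_0,…,a_{11} = 1, 0, 3, 6, 21, 60, 183, 546, 1641, 4920, 14763, 44286.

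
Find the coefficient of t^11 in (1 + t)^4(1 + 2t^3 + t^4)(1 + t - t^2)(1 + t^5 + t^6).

40

(1 + t)^4 has coefficients 1,4,6,4,1 for degrees 0…4.
(1 + 2t^3 + t^4) has coefficients 1,0,0,2,1,0,0,0,0,0,0,0 for degrees 0…11.
Multiplying by (1 + t - t^2) gives running coefficients 1,1,-1,2,3,-1,-1,0,0,0,0,0 for degrees 0…11.
Finally multiplying by (1 + t^5 + t^6), the product of all factors after the first has coefficients 1,1,-1,2,3,0,1,0,1,5,2,-2 for degrees 0…11.
[t^11] = 1·(-2) + 4·2 + 6·5 + 4·1 + 1·0 = 40.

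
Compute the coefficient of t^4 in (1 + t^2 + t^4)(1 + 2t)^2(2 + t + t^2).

19

(1 + t^2 + t^4) has coefficients 1,0,1,0,1 for degrees 0…4.
(1 + 2t)^2 has coefficients 1,4,4,0,0 for degrees 0…4.
Finally multiplying by (2 + t + t^2), the product of all factors after the first has coefficients 2,9,13,8,4 for degrees 0…4.
[t^4] = 1·4 + 1·13 + 1·2 = 19.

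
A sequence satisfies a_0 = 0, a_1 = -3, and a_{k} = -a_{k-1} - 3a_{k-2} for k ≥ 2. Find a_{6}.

The ordinary generating function has denominator 1 + z + 3z^2.
Iterating the recurrence: a_0,…,a_{6} = 0, -3, 3, 6, -15, -3, 48.

48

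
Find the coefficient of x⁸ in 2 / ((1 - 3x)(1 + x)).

Partial fractions give a closed form: a_n = (3/2)·3^n + (1/2)·(-1)^n.
At n = 8: a_8 = 9842.

9842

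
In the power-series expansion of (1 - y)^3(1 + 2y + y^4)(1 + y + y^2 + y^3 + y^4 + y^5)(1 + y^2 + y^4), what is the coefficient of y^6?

-2

(1 - y)^3 has coefficients 1,-3,3,-1 for degrees 0…3.
(1 + 2y + y^4) has coefficients 1,2,0,0,1,0,0 for degrees 0…6.
Multiplying by (1 + y + y^2 + y^3 + y^4 + y^5) gives running coefficients 1,3,3,3,4,4,3 for degrees 0…6.
Finally multiplying by (1 + y^2 + y^4), the product of all factors after the first has coefficients 1,3,4,6,8,10,10 for degrees 0…6.
[y^6] = 1·10 − 3·10 + 3·8 − 1·6 = -2.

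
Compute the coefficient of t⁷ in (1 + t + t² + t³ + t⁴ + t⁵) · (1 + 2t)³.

(1 + t + t² + t³ + t⁴ + t⁵) has coefficients 1,1,1,1,1,1 for degrees 0…5.
(1 + 2t)³ has coefficients 1,6,12,8,0,0,0,0 for degrees 0…7.
[t⁷] = 1·0 + 1·0 + 1·0 + 1·0 + 1·8 + 1·12 = 20.

20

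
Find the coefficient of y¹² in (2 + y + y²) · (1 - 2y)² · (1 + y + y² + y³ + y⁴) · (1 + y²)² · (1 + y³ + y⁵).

(2 + y + y²) has coefficients 2,1,1 for degrees 0…2.
(1 - 2y)² has coefficients 1,-4,4,0,0,0,0,0,0,0,0,0,0 for degrees 0…12.
Multiplying by (1 + y + y² + y³ + y⁴) gives running coefficients 1,-3,1,1,1,0,4,0,0,0,0,0,0 for degrees 0…12.
Multiplying by (1 + y²)² gives running coefficients 1,-3,3,-5,4,-1,7,1,9,0,4,0,0 for degrees 0…12.
Finally multiplying by (1 + y³ + y⁵), the product of all factors after the first has coefficients 1,-3,3,-4,1,3,-1,8,3,11,4,16,1 for degrees 0…12.
[y¹²] = 2·1 + 1·16 + 1·4 = 22.

22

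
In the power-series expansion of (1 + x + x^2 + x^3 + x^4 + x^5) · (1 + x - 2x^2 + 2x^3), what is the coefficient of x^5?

2

(1 + x + x^2 + x^3 + x^4 + x^5) has coefficients 1,1,1,1,1,1 for degrees 0…5.
(1 + x - 2x^2 + 2x^3) has coefficients 1,1,-2,2,0,0 for degrees 0…5.
[x^5] = 1·0 + 1·0 + 1·2 + 1·(-2) + 1·1 + 1·1 = 2.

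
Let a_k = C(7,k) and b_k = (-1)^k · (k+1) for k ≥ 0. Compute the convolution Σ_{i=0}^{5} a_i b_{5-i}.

The convolution is the x^5 coefficient of A(x)B(x).
Σ = 1·(-6) + 7·5 + 21·(-4) + 35·3 + 35·(-2) + 21·1 = 1.

1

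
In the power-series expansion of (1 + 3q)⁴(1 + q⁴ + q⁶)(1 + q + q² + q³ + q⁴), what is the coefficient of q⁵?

268

(1 + 3q)⁴ has coefficients 1,12,54,108,81 for degrees 0…4.
(1 + q⁴ + q⁶) has coefficients 1,0,0,0,1,0 for degrees 0…5.
Finally multiplying by (1 + q + q² + q³ + q⁴), the product of all factors after the first has coefficients 1,1,1,1,2,1 for degrees 0…5.
[q⁵] = 1·1 + 12·2 + 54·1 + 108·1 + 81·1 = 268.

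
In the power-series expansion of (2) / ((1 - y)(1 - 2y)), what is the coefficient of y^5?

126

The denominator gives the recurrence a_n = 3a_(n−1) − 2a_(n−2) for n ≥ 3; the numerator fixes a_0 = 2, a_1 = 6, a_2 = 14.
Iterating: 2, 6, 14, 30, 62, 126, so a_5 = 126.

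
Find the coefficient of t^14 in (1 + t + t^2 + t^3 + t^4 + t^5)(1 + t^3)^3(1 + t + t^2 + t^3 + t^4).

(1 + t + t^2 + t^3 + t^4 + t^5) has coefficients 1,1,1,1,1,1 for degrees 0…5.
(1 + t^3)^3 has coefficients 1,0,0,3,0,0,3,0,0,1,0,0,0,0,0 for degrees 0…14.
Finally multiplying by (1 + t + t^2 + t^3 + t^4), the product of all factors after the first has coefficients 1,1,1,4,4,3,6,6,3,4,4,1,1,1,0 for degrees 0…14.
[t^14] = 1·0 + 1·1 + 1·1 + 1·1 + 1·4 + 1·4 = 11.

11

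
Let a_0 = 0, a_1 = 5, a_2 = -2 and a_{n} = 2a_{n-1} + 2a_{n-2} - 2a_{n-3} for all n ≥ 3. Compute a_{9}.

The ordinary generating function has denominator 1 - 2x - 2x^2 + 2x^3.
Iterating the recurrence: a_0,…,a_{9} = 0, 5, -2, 6, -2, 12, 8, 44, 80, 232.

232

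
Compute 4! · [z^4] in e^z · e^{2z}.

The EGF product rule gives c_4 = Σ_{k_1+k_2=4} C(4; k_1,k_2) · ∏ g_i(k_i), where e^z gives (1)^k; e^{2z} gives (2)^k.
g_1(k) for k = 0…4: 1, 1, 1, 1, 1.
g_2(k) for k = 0…4: 1, 2, 4, 8, 16.
c_4 = Σ_k C(4,k)·g_1(k)·g_2(4−k) = 1·1·16 + 4·1·8 + 6·1·4 + 4·1·2 + 1·1·1 = 16 + 32 + 24 + 8 + 1 = 81.

81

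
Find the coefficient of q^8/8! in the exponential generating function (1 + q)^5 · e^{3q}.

The EGF product rule gives c_8 = Σ_{k_1+k_2=8} C(8; k_1,k_2) · ∏ g_i(k_i), where (1+q)^5 gives the falling factorial (5)_k; e^{3q} gives (3)^k.
g_1(k) for k = 0…8: 1, 5, 20, 60, 120, 120, 0, 0, 0.
g_2(k) for k = 0…8: 1, 3, 9, 27, 81, 243, 729, 2187, 6561.
c_8 = Σ_k C(8,k)·g_1(k)·g_2(8−k) = 1·1·6561 + 8·5·2187 + 28·20·729 + 56·60·243 + 70·120·81 + 56·120·27 = 6561 + 87480 + 408240 + 816480 + 680400 + 181440 = 2180601.

2180601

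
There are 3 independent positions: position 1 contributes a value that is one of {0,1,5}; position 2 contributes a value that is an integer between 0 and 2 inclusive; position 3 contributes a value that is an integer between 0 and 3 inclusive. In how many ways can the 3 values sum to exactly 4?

The generating function for the choices is (1 + y + y^5)·(1 + y + y^2)·(1 + y + y^2 + y^3); the count is [y^4].
(1 + y + y^5) has coefficients 1,1,0,0,0 for degrees 0…4.
(1 + y + y^2) has coefficients 1,1,1,0,0 for degrees 0…4.
Finally multiplying by (1 + y + y^2 + y^3), the product of all factors after the first has coefficients 1,2,3,3,2 for degrees 0…4.
[y^4] = 1·2 + 1·3 = 5.

5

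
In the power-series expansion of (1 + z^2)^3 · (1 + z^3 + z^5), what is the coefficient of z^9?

(1 + z^2)^3 has coefficients 1,0,3,0,3,0,1 for degrees 0…6.
(1 + z^3 + z^5) has coefficients 1,0,0,1,0,1,0,0,0,0 for degrees 0…9.
[z^9] = 1·0 + 3·0 + 3·1 + 1·1 = 4.

4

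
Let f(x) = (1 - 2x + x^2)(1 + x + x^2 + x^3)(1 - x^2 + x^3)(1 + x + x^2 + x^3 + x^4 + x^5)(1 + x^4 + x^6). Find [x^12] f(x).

(1 - 2x + x^2) has coefficients 1,-2,1 for degrees 0…2.
(1 + x + x^2 + x^3) has coefficients 1,1,1,1,0,0,0,0,0,0,0,0,0 for degrees 0…12.
Multiplying by (1 - x^2 + x^3) gives running coefficients 1,1,0,1,0,0,1,0,0,0,0,0,0 for degrees 0…12.
Multiplying by (1 + x + x^2 + x^3 + x^4 + x^5) gives running coefficients 1,2,2,3,3,3,3,2,2,1,1,1,0 for degrees 0…12.
Finally multiplying by (1 + x^4 + x^6), the product of all factors after the first has coefficients 1,2,2,3,4,5,6,7,7,7,7,6,5 for degrees 0…12.
[x^12] = 1·5 − 2·6 + 1·7 = 0.

0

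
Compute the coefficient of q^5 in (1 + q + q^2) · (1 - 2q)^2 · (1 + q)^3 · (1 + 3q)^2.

(1 + q + q^2) has coefficients 1,1,1 for degrees 0…2.
(1 - 2q)^2 has coefficients 1,-4,4,0,0,0 for degrees 0…5.
Multiplying by (1 + q)^3 gives running coefficients 1,-1,-5,1,8,4 for degrees 0…5.
Finally multiplying by (1 + 3q)^2, the product of all factors after the first has coefficients 1,5,-2,-38,-31,61 for degrees 0…5.
[q^5] = 1·61 + 1·(-31) + 1·(-38) = -8.

-8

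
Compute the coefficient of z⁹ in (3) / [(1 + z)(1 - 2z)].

Partial fractions give a closed form: a_n = (1)·(-1)^n + (2)·2^n.
At n = 9: a_9 = 1023.

1023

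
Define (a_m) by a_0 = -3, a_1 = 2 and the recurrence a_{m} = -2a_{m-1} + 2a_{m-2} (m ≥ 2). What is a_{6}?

-504

The ordinary generating function has denominator 1 + 2z - 2z^2.
Iterating the recurrence: a_0,…,a_{6} = -3, 2, -10, 24, -68, 184, -504.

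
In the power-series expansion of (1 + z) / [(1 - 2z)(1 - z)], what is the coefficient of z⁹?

1534

The denominator gives the recurrence a_n = 3a_(n−1) − 2a_(n−2) for n ≥ 3; the numerator fixes a_0 = 1, a_1 = 4, a_2 = 10.
Iterating: 1, 4, 10, 22, 46, 94, 190, 382, 766, 1534, so a_9 = 1534.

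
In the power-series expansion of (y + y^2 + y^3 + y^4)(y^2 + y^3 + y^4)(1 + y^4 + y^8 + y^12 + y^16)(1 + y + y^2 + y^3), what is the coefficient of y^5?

6

(y + y^2 + y^3 + y^4) has coefficients 0,1,1,1,1 for degrees 0…4.
(y^2 + y^3 + y^4) has coefficients 0,0,1,1,1,0 for degrees 0…5.
Multiplying by (1 + y^4 + y^8 + y^12 + y^16) gives running coefficients 0,0,1,1,1,0 for degrees 0…5.
Finally multiplying by (1 + y + y^2 + y^3), the product of all factors after the first has coefficients 0,0,1,2,3,3 for degrees 0…5.
[y^5] = 1·3 + 1·2 + 1·1 + 1·0 = 6.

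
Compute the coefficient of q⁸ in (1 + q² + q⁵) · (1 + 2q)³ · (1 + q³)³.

74

(1 + q² + q⁵) has coefficients 1,0,1,0,0,1 for degrees 0…5.
(1 + 2q)³ has coefficients 1,6,12,8,0,0,0,0,0 for degrees 0…8.
Finally multiplying by (1 + q³)³, the product of all factors after the first has coefficients 1,6,12,11,18,36,27,18,36 for degrees 0…8.
[q⁸] = 1·36 + 1·27 + 1·11 = 74.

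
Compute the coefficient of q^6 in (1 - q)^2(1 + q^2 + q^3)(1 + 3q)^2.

-3

(1 - q)^2 has coefficients 1,-2,1 for degrees 0…2.
(1 + q^2 + q^3) has coefficients 1,0,1,1,0,0,0 for degrees 0…6.
Finally multiplying by (1 + 3q)^2, the product of all factors after the first has coefficients 1,6,10,7,15,9,0 for degrees 0…6.
[q^6] = 1·0 − 2·9 + 1·15 = -3.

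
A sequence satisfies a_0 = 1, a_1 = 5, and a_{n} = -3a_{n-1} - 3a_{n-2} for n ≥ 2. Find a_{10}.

1701

The ordinary generating function has denominator 1 + 3y + 3y^2.
Iterating the recurrence: a_0,…,a_{10} = 1, 5, -18, 39, -63, 72, -27, -135, 486, -1053, 1701.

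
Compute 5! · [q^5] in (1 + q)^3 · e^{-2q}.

The EGF product rule gives c_5 = Σ_{k_1+k_2=5} C(5; k_1,k_2) · ∏ g_i(k_i), where (1+q)^3 gives the falling factorial (3)_k; e^{-2q} gives (-2)^k.
g_1(k) for k = 0…5: 1, 3, 6, 6, 0, 0.
g_2(k) for k = 0…5: 1, -2, 4, -8, 16, -32.
c_5 = Σ_k C(5,k)·g_1(k)·g_2(5−k) = 1·1·(-32) + 5·3·16 + 10·6·(-8) + 10·6·4 = −32 + 240 − 480 + 240 = -32.

-32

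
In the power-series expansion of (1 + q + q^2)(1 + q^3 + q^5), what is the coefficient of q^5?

(1 + q + q^2) has coefficients 1,1,1 for degrees 0…2.
(1 + q^3 + q^5) has coefficients 1,0,0,1,0,1 for degrees 0…5.
[q^5] = 1·1 + 1·0 + 1·1 = 2.

2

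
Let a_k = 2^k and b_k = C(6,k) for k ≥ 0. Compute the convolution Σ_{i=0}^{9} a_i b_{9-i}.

This is [x^9] in the product of the two ordinary generating functions.
Σ = 1·0 + 2·0 + 4·0 + 8·1 + 16·6 + 32·15 + 64·20 + 128·15 + 256·6 + 512·1 = 5832.

5832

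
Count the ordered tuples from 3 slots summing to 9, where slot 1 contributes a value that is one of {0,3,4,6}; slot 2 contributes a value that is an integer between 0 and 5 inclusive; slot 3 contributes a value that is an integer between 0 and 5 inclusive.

17

The generating function for the choices is (1 + x³ + x⁴ + x⁶)·(1 + x + x² + x³ + x⁴ + x⁵)·(1 + x + x² + x³ + x⁴ + x⁵); the count is [x⁹].
(1 + x³ + x⁴ + x⁶) has coefficients 1,0,0,1,1,0,1 for degrees 0…6.
(1 + x + x² + x³ + x⁴ + x⁵) has coefficients 1,1,1,1,1,1,0,0,0,0 for degrees 0…9.
Finally multiplying by (1 + x + x² + x³ + x⁴ + x⁵), the product of all factors after the first has coefficients 1,2,3,4,5,6,5,4,3,2 for degrees 0…9.
[x⁹] = 1·2 + 1·5 + 1·6 + 1·4 = 17.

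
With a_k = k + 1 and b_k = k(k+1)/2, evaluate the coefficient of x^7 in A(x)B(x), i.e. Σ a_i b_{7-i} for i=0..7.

The convolution is the x^7 coefficient of A(x)B(x).
Σ = 1·28 + 2·21 + 3·15 + 4·10 + 5·6 + 6·3 + 7·1 + 8·0 = 210.

210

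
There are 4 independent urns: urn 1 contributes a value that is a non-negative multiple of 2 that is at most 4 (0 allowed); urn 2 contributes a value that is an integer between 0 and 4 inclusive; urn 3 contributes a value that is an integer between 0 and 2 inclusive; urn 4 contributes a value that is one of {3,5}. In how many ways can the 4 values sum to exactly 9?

The generating function for the choices is (1 + t^2 + t^4)·(1 + t + t^2 + t^3 + t^4)·(1 + t + t^2)·(t^3 + t^5); the count is [t^9].
(1 + t^2 + t^4) has coefficients 1,0,1,0,1 for degrees 0…4.
(1 + t + t^2 + t^3 + t^4) has coefficients 1,1,1,1,1,0,0,0,0,0 for degrees 0…9.
Multiplying by (1 + t + t^2) gives running coefficients 1,2,3,3,3,2,1,0,0,0 for degrees 0…9.
Finally multiplying by (t^3 + t^5), the product of all factors after the first has coefficients 0,0,0,1,2,4,5,6,5,4 for degrees 0…9.
[t^9] = 1·4 + 1·6 + 1·4 = 14.

14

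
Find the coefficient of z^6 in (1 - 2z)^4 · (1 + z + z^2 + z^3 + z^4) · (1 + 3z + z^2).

9

(1 - 2z)^4 has coefficients 1,-8,24,-32,16 for degrees 0…4.
(1 + z + z^2 + z^3 + z^4) has coefficients 1,1,1,1,1,0,0 for degrees 0…6.
Finally multiplying by (1 + 3z + z^2), the product of all factors after the first has coefficients 1,4,5,5,5,4,1 for degrees 0…6.
[z^6] = 1·1 − 8·4 + 24·5 − 32·5 + 16·5 = 9.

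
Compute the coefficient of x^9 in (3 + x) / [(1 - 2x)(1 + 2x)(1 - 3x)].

116050

Partial fractions give a closed form: a_n = (-7/2)·2^n + (1/2)·(-2)^n + (6)·3^n.
At n = 9: a_9 = 116050.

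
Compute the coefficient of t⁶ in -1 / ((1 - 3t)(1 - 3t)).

-5103

The denominator gives the recurrence a_n = 6a_(n−1) − 9a_(n−2) for n ≥ 2; the numerator fixes a_0 = -1, a_1 = -6.
Iterating: -1, -6, -27, -108, -405, -1458, -5103, so a_6 = -5103.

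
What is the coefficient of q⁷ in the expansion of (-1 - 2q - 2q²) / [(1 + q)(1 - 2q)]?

-213

The denominator gives the recurrence a_n = a_(n−1) + 2a_(n−2) for n ≥ 3; the numerator fixes a_0 = -1, a_1 = -3, a_2 = -7.
Iterating: -1, -3, -7, -13, -27, -53, -107, -213, so a_7 = -213.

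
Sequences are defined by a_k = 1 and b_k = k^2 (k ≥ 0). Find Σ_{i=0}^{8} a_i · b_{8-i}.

204

Write out a_i and b_{8-i} for i = 0,…,8 and sum the products.
Σ = 1·64 + 1·49 + 1·36 + 1·25 + 1·16 + 1·9 + 1·4 + 1·1 + 1·0 = 204.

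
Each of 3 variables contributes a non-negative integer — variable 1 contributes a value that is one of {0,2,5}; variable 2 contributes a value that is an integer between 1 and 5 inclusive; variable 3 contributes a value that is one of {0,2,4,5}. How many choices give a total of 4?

The generating function for the choices is (1 + q^2 + q^5)·(q + q^2 + q^3 + q^4 + q^5)·(1 + q^2 + q^4 + q^5); the count is [q^4].
(1 + q^2 + q^5) has coefficients 1,0,1,0,0 for degrees 0…4.
(q + q^2 + q^3 + q^4 + q^5) has coefficients 0,1,1,1,1 for degrees 0…4.
Finally multiplying by (1 + q^2 + q^4 + q^5), the product of all factors after the first has coefficients 0,1,1,2,2 for degrees 0…4.
[q^4] = 1·2 + 1·1 = 3.

3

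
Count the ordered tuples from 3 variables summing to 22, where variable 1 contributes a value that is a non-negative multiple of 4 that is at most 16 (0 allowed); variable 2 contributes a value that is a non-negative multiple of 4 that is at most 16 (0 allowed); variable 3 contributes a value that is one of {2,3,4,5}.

4

The generating function for the choices is (1 + y⁴ + y⁸ + y¹² + y¹⁶)·(1 + y⁴ + y⁸ + y¹² + y¹⁶)·(y² + y³ + y⁴ + y⁵); the count is [y²²].
(1 + y⁴ + y⁸ + y¹² + y¹⁶) has coefficients 1,0,0,0,1,0,0,0,1,0,0,0,1,0,0,0,1 for degrees 0…16.
(1 + y⁴ + y⁸ + y¹² + y¹⁶) has coefficients 1,0,0,0,1,0,0,0,1,0,0,0,1,0,0,0,1,0,0,0,0,0,0 for degrees 0…22.
Finally multiplying by (y² + y³ + y⁴ + y⁵), the product of all factors after the first has coefficients 0,0,1,1,1,1,1,1,1,1,1,1,1,1,1,1,1,1,1,1,1,1,0 for degrees 0…22.
[y²²] = 1·0 + 1·1 + 1·1 + 1·1 + 1·1 = 4.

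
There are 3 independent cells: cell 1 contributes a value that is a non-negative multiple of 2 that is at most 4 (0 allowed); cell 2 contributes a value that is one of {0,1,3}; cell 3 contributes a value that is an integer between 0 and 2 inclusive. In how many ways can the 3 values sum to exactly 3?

4

The generating function for the choices is (1 + y² + y⁴)·(1 + y + y³)·(1 + y + y²); the count is [y³].
(1 + y² + y⁴) has coefficients 1,0,1,0 for degrees 0…3.
(1 + y + y³) has coefficients 1,1,0,1 for degrees 0…3.
Finally multiplying by (1 + y + y²), the product of all factors after the first has coefficients 1,2,2,2 for degrees 0…3.
[y³] = 1·2 + 1·2 = 4.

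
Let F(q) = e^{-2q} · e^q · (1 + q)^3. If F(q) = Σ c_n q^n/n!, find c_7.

104

The EGF product rule gives c_7 = Σ_{k_1+k_2+k_3=7} C(7; k_1,k_2,k_3) · ∏ g_i(k_i), where e^{-2q} gives (-2)^k; e^q gives (1)^k; (1+q)^3 gives the falling factorial (3)_k.
g_1(k) for k = 0…7: 1, -2, 4, -8, 16, -32, 64, -128.
g_2(k) for k = 0…7: 1, 1, 1, 1, 1, 1, 1, 1.
g_3(k) for k = 0…7: 1, 3, 6, 6, 0, 0, 0, 0.
First combine the last two factors: h(k) = Σ_j C(k,j)·g_2(j)·g_3(k−j) for k = 0…7: 1, 4, 13, 34, 73, 136, 229, 358.
c_7 = Σ_k C(7,k)·g_1(k)·h(7−k) = 1·1·358 + 7·(-2)·229 + 21·4·136 + 35·(-8)·73 + 35·16·34 + 21·(-32)·13 + 7·64·4 + 1·(-128)·1 = 358 − 3206 + 11424 − 20440 + 19040 − 8736 + 1792 − 128 = 104.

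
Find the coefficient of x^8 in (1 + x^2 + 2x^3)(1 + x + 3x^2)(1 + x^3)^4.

48

(1 + x^2 + 2x^3) has coefficients 1,0,1,2 for degrees 0…3.
(1 + x + 3x^2) has coefficients 1,1,3,0,0,0,0,0,0 for degrees 0…8.
Finally multiplying by (1 + x^3)^4, the product of all factors after the first has coefficients 1,1,3,4,4,12,6,6,18 for degrees 0…8.
[x^8] = 1·18 + 1·6 + 2·12 = 48.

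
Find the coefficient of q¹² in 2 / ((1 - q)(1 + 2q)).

5462

Partial fractions give a closed form: a_n = (2/3)·1^n + (4/3)·(-2)^n.
At n = 12: a_12 = 5462.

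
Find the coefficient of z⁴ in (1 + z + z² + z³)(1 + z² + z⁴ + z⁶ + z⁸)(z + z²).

4

(1 + z + z² + z³) has coefficients 1,1,1,1 for degrees 0…3.
(1 + z² + z⁴ + z⁶ + z⁸) has coefficients 1,0,1,0,1 for degrees 0…4.
Finally multiplying by (z + z²), the product of all factors after the first has coefficients 0,1,1,1,1 for degrees 0…4.
[z⁴] = 1·1 + 1·1 + 1·1 + 1·1 = 4.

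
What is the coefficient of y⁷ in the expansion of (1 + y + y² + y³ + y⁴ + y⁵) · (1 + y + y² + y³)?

(1 + y + y² + y³ + y⁴ + y⁵) has coefficients 1,1,1,1,1,1 for degrees 0…5.
(1 + y + y² + y³) has coefficients 1,1,1,1,0,0,0,0 for degrees 0…7.
[y⁷] = 1·0 + 1·0 + 1·0 + 1·0 + 1·1 + 1·1 = 2.

2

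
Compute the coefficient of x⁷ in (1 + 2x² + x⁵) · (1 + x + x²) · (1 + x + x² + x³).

(1 + 2x² + x⁵) has coefficients 1,0,2,0,0,1 for degrees 0…5.
(1 + x + x²) has coefficients 1,1,1,0,0,0,0,0 for degrees 0…7.
Finally multiplying by (1 + x + x² + x³), the product of all factors after the first has coefficients 1,2,3,3,2,1,0,0 for degrees 0…7.
[x⁷] = 1·0 + 2·1 + 1·3 = 5.

5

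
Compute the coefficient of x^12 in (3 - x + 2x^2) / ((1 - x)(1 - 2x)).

24572

The denominator gives the recurrence a_n = 3a_(n−1) − 2a_(n−2) for n ≥ 3; the numerator fixes a_0 = 3, a_1 = 8, a_2 = 20.
Iterating: 3, 8, 20, 44, 92, 188, 380, 764, 1532, 3068, 6140, 12284, 24572, so a_12 = 24572.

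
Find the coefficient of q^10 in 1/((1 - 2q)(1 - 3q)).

The denominator gives the recurrence a_n = 5a_(n−1) − 6a_(n−2) for n ≥ 2; the numerator fixes a_0 = 1, a_1 = 5.
Iterating: 1, 5, 19, 65, 211, 665, 2059, 6305, 19171, 58025, 175099, so a_10 = 175099.

175099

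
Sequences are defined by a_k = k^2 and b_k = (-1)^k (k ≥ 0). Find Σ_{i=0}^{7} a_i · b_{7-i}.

28

This is [x^7] in the product of the two ordinary generating functions.
Σ = 0·(-1) + 1·1 + 4·(-1) + 9·1 + 16·(-1) + 25·1 + 36·(-1) + 49·1 = 28.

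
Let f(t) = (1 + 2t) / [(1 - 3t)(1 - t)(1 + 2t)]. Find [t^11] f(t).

The denominator gives the recurrence a_n = 2a_(n−1) + 5a_(n−2) − 6a_(n−3) for n ≥ 3; the numerator fixes a_0 = 1, a_1 = 4, a_2 = 13.
Iterating: 1, 4, 13, 40, 121, 364, 1093, 3280, 9841, 29524, 88573, 265720, so a_11 = 265720.

265720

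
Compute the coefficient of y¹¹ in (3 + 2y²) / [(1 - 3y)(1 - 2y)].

1698085

The denominator gives the recurrence a_n = 5a_(n−1) − 6a_(n−2) for n ≥ 3; the numerator fixes a_0 = 3, a_1 = 15, a_2 = 59.
Iterating: 3, 15, 59, 205, 671, 2125, 6599, 20245, 61631, 186685, 563639, 1698085, so a_11 = 1698085.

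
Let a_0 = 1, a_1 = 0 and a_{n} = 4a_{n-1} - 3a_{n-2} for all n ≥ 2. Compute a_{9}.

-9840

The ordinary generating function has denominator 1 - 4x + 3x^2.
Iterating the recurrence: a_0,…,a_{9} = 1, 0, -3, -12, -39, -120, -363, -1092, -3279, -9840.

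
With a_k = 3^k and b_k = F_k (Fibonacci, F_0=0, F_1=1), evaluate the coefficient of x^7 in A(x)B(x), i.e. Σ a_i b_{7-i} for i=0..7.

The convolution is the x^7 coefficient of A(x)B(x).
Σ = 1·13 + 3·8 + 9·5 + 27·3 + 81·2 + 243·1 + 729·1 + 2187·0 = 1297.

1297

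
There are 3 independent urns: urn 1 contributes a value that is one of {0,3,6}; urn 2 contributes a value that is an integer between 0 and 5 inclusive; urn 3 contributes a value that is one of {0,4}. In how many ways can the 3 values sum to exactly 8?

4

The generating function for the choices is (1 + t^3 + t^6)·(1 + t + t^2 + t^3 + t^4 + t^5)·(1 + t^4); the count is [t^8].
(1 + t^3 + t^6) has coefficients 1,0,0,1,0,0,1 for degrees 0…6.
(1 + t + t^2 + t^3 + t^4 + t^5) has coefficients 1,1,1,1,1,1,0,0,0 for degrees 0…8.
Finally multiplying by (1 + t^4), the product of all factors after the first has coefficients 1,1,1,1,2,2,1,1,1 for degrees 0…8.
[t^8] = 1·1 + 1·2 + 1·1 = 4.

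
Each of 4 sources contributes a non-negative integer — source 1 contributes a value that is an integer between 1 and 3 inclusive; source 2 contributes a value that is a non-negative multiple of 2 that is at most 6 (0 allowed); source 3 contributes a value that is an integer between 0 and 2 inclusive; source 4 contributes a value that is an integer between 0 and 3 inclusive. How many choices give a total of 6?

The generating function for the choices is (z + z^2 + z^3)·(1 + z^2 + z^4 + z^6)·(1 + z + z^2)·(1 + z + z^2 + z^3); the count is [z^6].
(z + z^2 + z^3) has coefficients 0,1,1,1 for degrees 0…3.
(1 + z^2 + z^4 + z^6) has coefficients 1,0,1,0,1,0,1 for degrees 0…6.
Multiplying by (1 + z + z^2) gives running coefficients 1,1,2,1,2,1,2 for degrees 0…6.
Finally multiplying by (1 + z + z^2 + z^3), the product of all factors after the first has coefficients 1,2,4,5,6,6,6 for degrees 0…6.
[z^6] = 1·6 + 1·6 + 1·5 = 17.

17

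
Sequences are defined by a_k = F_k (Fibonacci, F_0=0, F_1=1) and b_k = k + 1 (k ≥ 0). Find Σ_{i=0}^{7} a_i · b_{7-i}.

79

The convolution is the t^7 coefficient of A(t)B(t).
Σ = 0·8 + 1·7 + 1·6 + 2·5 + 3·4 + 5·3 + 8·2 + 13·1 = 79.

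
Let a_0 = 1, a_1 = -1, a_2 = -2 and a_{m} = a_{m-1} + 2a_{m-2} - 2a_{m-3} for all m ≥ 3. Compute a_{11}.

The ordinary generating function has denominator 1 - z - 2z^2 + 2z^3.
Iterating the recurrence: a_0,…,a_{11} = 1, -1, -2, -6, -8, -16, -20, -36, -44, -76, -92, -156.

-156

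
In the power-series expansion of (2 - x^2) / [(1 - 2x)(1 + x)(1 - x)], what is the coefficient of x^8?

Partial fractions give a closed form: a_n = (7/3)·2^n + (1/6)·(-1)^n + (-1/2)·1^n.
At n = 8: a_8 = 597.

597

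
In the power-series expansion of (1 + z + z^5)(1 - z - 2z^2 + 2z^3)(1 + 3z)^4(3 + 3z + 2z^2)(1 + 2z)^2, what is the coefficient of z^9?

4361

(1 + z + z^5) has coefficients 1,1,0,0,0,1 for degrees 0…5.
(1 - z - 2z^2 + 2z^3) has coefficients 1,-1,-2,2,0,0,0,0,0,0 for degrees 0…9.
Multiplying by (1 + 3z)^4 gives running coefficients 1,11,40,32,-111,-189,54,162,0,0 for degrees 0…9.
Multiplying by (3 + 3z + 2z^2) gives running coefficients 3,36,155,238,-157,-836,-627,270,594,324 for degrees 0…9.
Finally multiplying by (1 + 2z)^2, the product of all factors after the first has coefficients 3,48,311,1002,1415,-512,-4599,-5582,-834,3780 for degrees 0…9.
[z^9] = 1·3780 + 1·(-834) + 1·1415 = 4361.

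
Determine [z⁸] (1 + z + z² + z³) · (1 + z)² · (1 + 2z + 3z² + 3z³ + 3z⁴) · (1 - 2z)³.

(1 + z + z² + z³) has coefficients 1,1,1,1 for degrees 0…3.
(1 + z)² has coefficients 1,2,1,0,0,0,0,0,0 for degrees 0…8.
Multiplying by (1 + 2z + 3z² + 3z³ + 3z⁴) gives running coefficients 1,4,8,11,12,9,3,0,0 for degrees 0…8.
Finally multiplying by (1 - 2z)³, the product of all factors after the first has coefficients 1,-2,-4,3,10,5,5,-6,-36 for degrees 0…8.
[z⁸] = 1·(-36) + 1·(-6) + 1·5 + 1·5 = -32.

-32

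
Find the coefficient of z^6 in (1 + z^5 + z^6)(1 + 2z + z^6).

4

(1 + z^5 + z^6) has coefficients 1,0,0,0,0,1,1 for degrees 0…6.
(1 + 2z + z^6) has coefficients 1,2,0,0,0,0,1 for degrees 0…6.
[z^6] = 1·1 + 1·2 + 1·1 = 4.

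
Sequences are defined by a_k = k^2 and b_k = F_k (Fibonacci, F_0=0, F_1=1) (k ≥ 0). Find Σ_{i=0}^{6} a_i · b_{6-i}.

76

The convolution is the x^6 coefficient of A(x)B(x).
Σ = 0·8 + 1·5 + 4·3 + 9·2 + 16·1 + 25·1 + 36·0 = 76.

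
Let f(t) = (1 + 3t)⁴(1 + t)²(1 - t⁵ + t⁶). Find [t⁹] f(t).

(1 + 3t)⁴ has coefficients 1,12,54,108,81 for degrees 0…4.
(1 + t)² has coefficients 1,2,1,0,0,0,0,0,0,0 for degrees 0…9.
Finally multiplying by (1 - t⁵ + t⁶), the product of all factors after the first has coefficients 1,2,1,0,0,-1,-1,1,1,0 for degrees 0…9.
[t⁹] = 1·0 + 12·1 + 54·1 + 108·(-1) + 81·(-1) = -123.

-123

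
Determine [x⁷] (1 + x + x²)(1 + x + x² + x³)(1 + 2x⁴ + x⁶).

8

(1 + x + x²) has coefficients 1,1,1 for degrees 0…2.
(1 + x + x² + x³) has coefficients 1,1,1,1,0,0,0,0 for degrees 0…7.
Finally multiplying by (1 + 2x⁴ + x⁶), the product of all factors after the first has coefficients 1,1,1,1,2,2,3,3 for degrees 0…7.
[x⁷] = 1·3 + 1·3 + 1·2 = 8.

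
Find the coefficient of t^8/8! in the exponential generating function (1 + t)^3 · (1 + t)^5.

40320

The EGF product rule gives c_8 = Σ_{k_1+k_2=8} C(8; k_1,k_2) · ∏ g_i(k_i), where (1+t)^3 gives the falling factorial (3)_k; (1+t)^5 gives the falling factorial (5)_k.
g_1(k) for k = 0…8: 1, 3, 6, 6, 0, 0, 0, 0, 0.
g_2(k) for k = 0…8: 1, 5, 20, 60, 120, 120, 0, 0, 0.
c_8 = Σ_k C(8,k)·g_1(k)·g_2(8−k) = 56·6·120 = 40320.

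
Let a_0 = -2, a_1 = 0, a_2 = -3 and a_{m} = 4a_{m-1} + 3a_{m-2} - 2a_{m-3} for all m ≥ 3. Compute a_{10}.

-361143

The ordinary generating function has denominator 1 - 4x - 3x^2 + 2x^3.
Iterating the recurrence: a_0,…,a_{10} = -2, 0, -3, -8, -41, -182, -835, -3804, -17357, -79170, -361143.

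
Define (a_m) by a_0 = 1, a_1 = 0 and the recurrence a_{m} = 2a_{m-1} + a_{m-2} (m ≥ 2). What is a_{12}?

5741

The ordinary generating function has denominator 1 - 2z - z^2.
Iterating the recurrence: a_0,…,a_{12} = 1, 0, 1, 2, 5, 12, 29, 70, 169, 408, 985, 2378, 5741.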